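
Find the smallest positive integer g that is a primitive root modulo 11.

2

φ(11) = 11 − 1 = 10 = 2 · 5.
g is a primitive root iff g^(10/q) ≢ 1 (mod 11) for each prime q ∈ {2, 5}.
g = 2: 2^5 ≡ 10; 2^2 ≡ 4 — none is 1, so 2 is a primitive root.
So 2 is the smallest generator of (Z/11Z)^×.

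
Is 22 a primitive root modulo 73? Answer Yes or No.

No

φ(73) = 73 − 1 = 72 = 2^3 · 3^2.
Test 22^(72/q) mod 73 for each prime factor q of 72:
22^36 ≡ 72 (mod 73)  [q = 2: ≢ 1 ✓]
22^24 ≡ 1 (mod 73)  [q = 3: ≡ 1 ✗]
The check at q = 3 fails, so 22 generates a proper subgroup.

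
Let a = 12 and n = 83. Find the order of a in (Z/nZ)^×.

41

The order of 12 must divide φ(83) = 83 − 1 = 82 = 2 · 41.
Divisors of 82: 1, 2, 41, 82.
Evaluate successive powers at the divisors of 82:
12^1 ≡ 12 (mod 83)
12^2 ≡ 61 (mod 83)
12^41 ≡ 1 (mod 83) ✓
The smallest such exponent is 41, so the order of 12 is 41.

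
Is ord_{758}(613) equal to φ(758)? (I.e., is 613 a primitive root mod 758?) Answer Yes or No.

No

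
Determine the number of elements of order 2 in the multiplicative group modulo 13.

1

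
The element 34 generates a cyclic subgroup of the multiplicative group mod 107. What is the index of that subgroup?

2

Since 34 ∈ (Z/107Z)^×, its order divides φ(107) = 107 − 1 = 106 = 2 · 53.
Divisors of 106: 1, 2, 53, 106.
Compute 34^d (mod 107) for the divisors d until we hit 1:
34^1 ≡ 34 (mod 107)
34^2 ≡ 86 (mod 107)
34^53 ≡ 1 (mod 107) ✓
So ord_107(34) = 53, hence |⟨34⟩| = 53.
The index is φ(107) / ord(34) = 106 / 53 = 2.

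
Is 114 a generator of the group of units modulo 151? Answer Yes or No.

φ(151) = 151 − 1 = 150 = 2 · 3 · 5^2.
Test 114^(150/q) mod 151 for each prime factor q of 150:
114^75 ≡ 150 (mod 151)  [q = 2: ≢ 1 ✓]
114^50 ≡ 32 (mod 151)  [q = 3: ≢ 1 ✓]
114^30 ≡ 59 (mod 151)  [q = 5: ≢ 1 ✓]
None equal 1, so ord_151(114) = 150: 114 is a primitive root.

Yes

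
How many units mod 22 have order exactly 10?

φ(22) = φ(2)·φ(11) = 1·10 = 10 = 2 · 5.
(Z/22Z)^× is cyclic (|G| = 10); a cyclic group of order m has exactly φ(d) elements of each order d | m, and none otherwise.
10 = 2 · 5 divides 10, and φ(10) = 4.

4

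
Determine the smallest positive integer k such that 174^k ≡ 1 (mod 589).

90

Since 174 ∈ (Z/589Z)^×, its order divides φ(589) = φ(19·31) = (19−1)·(31−1) = 18·30 = 540 = 2^2 · 3^3 · 5.
Divisors of 540: 1, 2, 3, 4, 5, 6, 9, 10, 12, 15, 18, 20, 27, 30, 36, 45, 54, 60, 90, 108, 135, 180, 270, 540.
Check 174^d mod 589 for each divisor in increasing order:
174^1 ≡ 174 (mod 589)
174^2 ≡ 237 (mod 589)
174^3 ≡ 8 (mod 589)
174^4 ≡ 214 (mod 589)
174^5 ≡ 129 (mod 589)
174^6 ≡ 64 (mod 589)
174^9 ≡ 512 (mod 589)
174^10 ≡ 149 (mod 589)
174^12 ≡ 562 (mod 589)
174^15 ≡ 373 (mod 589)
174^18 ≡ 39 (mod 589)
174^20 ≡ 408 (mod 589)
174^27 ≡ 531 (mod 589)
174^30 ≡ 125 (mod 589)
174^36 ≡ 343 (mod 589)
174^45 ≡ 94 (mod 589)
174^54 ≡ 419 (mod 589)
174^60 ≡ 311 (mod 589)
174^90 ≡ 1 (mod 589) ✓
The smallest such exponent is 90, so the order of 174 is 90.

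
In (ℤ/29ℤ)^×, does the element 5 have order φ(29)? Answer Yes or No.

φ(29) = 29 − 1 = 28 = 2^2 · 7.
5 is a primitive root mod 29 iff 5^(φ(29)/q) ≢ 1 for every prime q | φ(29), i.e. q ∈ {2, 7}.
5^14 ≡ 1 (mod 29)  [q = 2: ≡ 1 ✗]
5^4 ≡ 16 (mod 29)  [q = 7: ≢ 1 ✓]
The check at q = 2 fails, so 5 generates a proper subgroup.

No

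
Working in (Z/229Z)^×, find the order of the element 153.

ord(153) | φ(229) = 229 − 1 = 228 = 2^2 · 3 · 19.
Divisors of 228: 1, 2, 3, 4, 6, 12, 19, 38, 57, 76, 114, 228.
Check 153^d mod 229 for each divisor in increasing order:
153^1 ≡ 153 (mod 229)
153^2 ≡ 51 (mod 229)
153^3 ≡ 17 (mod 229)
153^4 ≡ 82 (mod 229)
153^6 ≡ 60 (mod 229)
153^12 ≡ 165 (mod 229)
153^19 ≡ 94 (mod 229)
153^38 ≡ 134 (mod 229)
153^57 ≡ 1 (mod 229) ✓
So ord_229(153) = 57.

57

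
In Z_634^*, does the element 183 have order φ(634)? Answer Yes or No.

Yes

φ(634) = φ(2)·φ(317) = 1·316 = 316 = 2^2 · 79.
Test 183^(316/q) mod 634 for each prime factor q of 316:
183^158 ≡ 633 (mod 634)  [q = 2: ≢ 1 ✓]
183^4 ≡ 89 (mod 634)  [q = 79: ≢ 1 ✓]
Every test exponent gives a nontrivial residue, hence 183 generates the full group.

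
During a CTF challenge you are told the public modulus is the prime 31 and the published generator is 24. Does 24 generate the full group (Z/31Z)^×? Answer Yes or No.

φ(31) = 31 − 1 = 30 = 2 · 3 · 5.
Test 24^(30/q) mod 31 for each prime factor q of 30:
24^15 ≡ 30 (mod 31)  [q = 2: ≢ 1 ✓]
24^10 ≡ 25 (mod 31)  [q = 3: ≢ 1 ✓]
24^6 ≡ 4 (mod 31)  [q = 5: ≢ 1 ✓]
Every test exponent gives a nontrivial residue, hence 24 generates the full group.

Yes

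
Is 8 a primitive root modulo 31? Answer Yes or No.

No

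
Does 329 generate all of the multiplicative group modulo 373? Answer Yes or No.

Yes

φ(373) = 373 − 1 = 372 = 2^2 · 3 · 31.
329 is a primitive root mod 373 iff 329^(φ(373)/q) ≢ 1 for every prime q | φ(373), i.e. q ∈ {2, 3, 31}.
329^186 ≡ 372 (mod 373)  [q = 2: ≢ 1 ✓]
329^124 ≡ 284 (mod 373)  [q = 3: ≢ 1 ✓]
329^12 ≡ 213 (mod 373)  [q = 31: ≢ 1 ✓]
All checks pass, so 329 has order 372 and is a primitive root modulo 373.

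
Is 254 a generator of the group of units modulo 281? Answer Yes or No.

Yes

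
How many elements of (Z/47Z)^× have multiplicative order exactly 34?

0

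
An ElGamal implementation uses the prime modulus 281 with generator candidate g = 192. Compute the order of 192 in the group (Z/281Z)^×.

8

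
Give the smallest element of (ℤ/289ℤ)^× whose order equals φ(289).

φ(289) = φ(17^2) = 17·(17−1) = 272 = 2^4 · 17.
Test candidates g = 2, 3, … against the prime factors q ∈ {2, 17} of φ(289): g is a generator iff g^(272/q) ≢ 1 for every such q.
g = 2: 2^136 ≡ 1 — hits 1, so not a primitive root.
g = 3: 3^136 ≡ 288; 3^16 ≡ 171 — none is 1, so 3 is a primitive root.
Hence the least primitive root of 289 is 3.

3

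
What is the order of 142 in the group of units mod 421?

Since 142 ∈ (Z/421Z)^×, its order divides φ(421) = 421 − 1 = 420 = 2^2 · 3 · 5 · 7.
Divisors of 420: 1, 2, 3, 4, 5, 6, 7, 10, 12, 14, 15, 20, 21, 28, 30, 35, 42, 60, 70, 84, 105, 140, 210, 420.
Check 142^d mod 421 for each divisor in increasing order:
142^1 ≡ 142
142^2 ≡ 377
142^3 ≡ 67
142^4 ≡ 252
142^5 ≡ 420
142^6 ≡ 279
142^7 ≡ 44
142^10 ≡ 1
Hence ord(142) = 10.

10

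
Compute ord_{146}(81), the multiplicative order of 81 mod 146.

3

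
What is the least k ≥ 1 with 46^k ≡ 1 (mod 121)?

110

The order of 46 must divide φ(121) = φ(11^2) = 11·(11−1) = 110 = 2 · 5 · 11.
Divisors of 110: 1, 2, 5, 10, 11, 22, 55, 110.
Test each divisor d:
46^1 ≡ 46
46^2 ≡ 59
46^5 ≡ 43
46^10 ≡ 34
46^11 ≡ 112
46^22 ≡ 81
46^55 ≡ 120
46^110 ≡ 1
Hence ord(46) = 110.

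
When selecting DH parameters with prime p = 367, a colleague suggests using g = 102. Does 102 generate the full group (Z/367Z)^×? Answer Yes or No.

No

φ(367) = 367 − 1 = 366 = 2 · 3 · 61.
Test 102^(366/q) mod 367 for each prime factor q of 366:
102^183 ≡ 1 (mod 367)  [q = 2: ≡ 1 ✗]
102^122 ≡ 83 (mod 367)  [q = 3: ≢ 1 ✓]
102^6 ≡ 114 (mod 367)  [q = 61: ≢ 1 ✓]
The check at q = 2 fails, so 102 generates a proper subgroup.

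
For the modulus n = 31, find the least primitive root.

3

φ(31) = 31 − 1 = 30 = 2 · 3 · 5.
Test candidates g = 2, 3, … against the prime factors q ∈ {2, 3, 5} of φ(31): g is a generator iff g^(30/q) ≢ 1 for every such q.
g = 2: 2^15 ≡ 1 — hits 1, so not a primitive root.
g = 3: 3^15 ≡ 30; 3^10 ≡ 25; 3^6 ≡ 16 — none is 1, so 3 is a primitive root.
So 3 is the smallest generator of (Z/31Z)^×.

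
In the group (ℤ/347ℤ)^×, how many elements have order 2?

φ(347) = 347 − 1 = 346 = 2 · 173.
(Z/347Z)^× is cyclic (|G| = 346); a cyclic group of order m has exactly φ(d) elements of each order d | m, and none otherwise.
2 | 346, and φ(2) = 2 − 1 = 1.

1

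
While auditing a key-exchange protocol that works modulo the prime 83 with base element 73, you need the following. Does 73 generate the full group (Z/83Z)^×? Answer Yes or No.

φ(83) = 83 − 1 = 82 = 2 · 41.
73 is a primitive root mod 83 iff 73^(φ(83)/q) ≢ 1 for every prime q | φ(83), i.e. q ∈ {2, 41}.
73^41 ≡ 82 (mod 83)  [q = 2: ≢ 1 ✓]
73^2 ≡ 17 (mod 83)  [q = 41: ≢ 1 ✓]
Every test exponent gives a nontrivial residue, hence 73 generates the full group.

Yes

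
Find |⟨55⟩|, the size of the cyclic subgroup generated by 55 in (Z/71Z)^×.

70

Since 55 ∈ (Z/71Z)^×, its order divides φ(71) = 71 − 1 = 70 = 2 · 5 · 7.
Divisors of 70: 1, 2, 5, 7, 10, 14, 35, 70.
Test each divisor d:
55^1 ≡ 55 (mod 71)
55^2 ≡ 43 (mod 71)
55^5 ≡ 23 (mod 71)
55^7 ≡ 66 (mod 71)
55^10 ≡ 32 (mod 71)
55^14 ≡ 25 (mod 71)
55^35 ≡ 70 (mod 71)
55^70 ≡ 1 (mod 71) ✓
The smallest such exponent is 70, so the order of 55 is 70.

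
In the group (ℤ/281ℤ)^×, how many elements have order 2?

1

φ(281) = 281 − 1 = 280 = 2^3 · 5 · 7.
(Z/281Z)^× is cyclic (|G| = 280); a cyclic group of order m has exactly φ(d) elements of each order d | m, and none otherwise.
2 | 280, and φ(2) = 2 − 1 = 1.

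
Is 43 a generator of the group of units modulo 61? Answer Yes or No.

φ(61) = 61 − 1 = 60 = 2^2 · 3 · 5.
Test 43^(60/q) mod 61 for each prime factor q of 60:
43^30 ≡ 60 (mod 61)  [q = 2: ≢ 1 ✓]
43^20 ≡ 47 (mod 61)  [q = 3: ≢ 1 ✓]
43^12 ≡ 58 (mod 61)  [q = 5: ≢ 1 ✓]
None equal 1, so ord_61(43) = 60: 43 is a primitive root.

Yes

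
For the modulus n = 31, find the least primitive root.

φ(31) = 31 − 1 = 30 = 2 · 3 · 5.
Test candidates g = 2, 3, … against the prime factors q ∈ {2, 3, 5} of φ(31): g is a generator iff g^(30/q) ≢ 1 for every such q.
g = 2: 2^15 ≡ 1 — hits 1, so not a primitive root.
g = 3: 3^15 ≡ 30; 3^10 ≡ 25; 3^6 ≡ 16 — none is 1, so 3 is a primitive root.
Hence the least primitive root of 31 is 3.

3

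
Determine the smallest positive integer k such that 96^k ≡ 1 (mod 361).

ord(96) | φ(361) = φ(19^2) = 19·(19−1) = 342 = 2 · 3^2 · 19.
Divisors of 342: 1, 2, 3, 6, 9, 18, 19, 38, 57, 114, 171, 342.
Evaluate successive powers at the divisors of 342:
96^1 ≡ 96 (mod 361)
96^2 ≡ 191 (mod 361)
96^3 ≡ 286 (mod 361)
96^6 ≡ 210 (mod 361)
96^9 ≡ 134 (mod 361)
96^18 ≡ 267 (mod 361)
96^19 ≡ 1 (mod 361) ✓
So ord_361(96) = 19.

19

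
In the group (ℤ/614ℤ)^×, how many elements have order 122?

φ(614) = φ(2)·φ(307) = 1·306 = 306 = 2 · 3^2 · 17.
Since (Z/614Z)^× is cyclic of order 306, the number of elements of order d is φ(d) when d | 306 and 0 otherwise.
Here 306 is not a multiple of 122, so there are no elements of order 122.

0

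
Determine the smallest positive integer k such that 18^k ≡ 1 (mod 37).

By Lagrange's theorem, ord_37(18) divides φ(37) = 37 − 1 = 36 = 2^2 · 3^2.
Divisors of 36: 1, 2, 3, 4, 6, 9, 12, 18, 36.
Evaluate successive powers at the divisors of 36:
18^1 ≡ 18
18^2 ≡ 28
18^3 ≡ 23
18^4 ≡ 7
18^6 ≡ 11
18^9 ≡ 31
18^12 ≡ 10
18^18 ≡ 36
18^36 ≡ 1
So ord_37(18) = 36.

36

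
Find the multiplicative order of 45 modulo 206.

By Lagrange's theorem, ord_206(45) divides φ(206) = φ(2)·φ(103) = 1·102 = 102 = 2 · 3 · 17.
Divisors of 102: 1, 2, 3, 6, 17, 34, 51, 102.
Test each divisor d:
45^1 ≡ 45 (mod 206)
45^2 ≡ 171 (mod 206)
45^3 ≡ 73 (mod 206)
45^6 ≡ 179 (mod 206)
45^17 ≡ 57 (mod 206)
45^34 ≡ 159 (mod 206)
45^51 ≡ 205 (mod 206)
45^102 ≡ 1 (mod 206) ✓
The smallest such exponent is 102, so the order of 45 is 102.

102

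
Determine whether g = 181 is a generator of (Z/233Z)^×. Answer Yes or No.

φ(233) = 233 − 1 = 232 = 2^3 · 29.
An element g generates (Z/233Z)^× iff g^(232/q) ≢ 1 (mod 233) for each prime q ∈ {2, 29}.
181^116 ≡ 1 (mod 233)  [q = 2: ≡ 1 ✗]
181^8 ≡ 184 (mod 233)  [q = 29: ≢ 1 ✓]
The check at q = 2 fails, so 181 generates a proper subgroup.

No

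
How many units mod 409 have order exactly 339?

φ(409) = 409 − 1 = 408 = 2^3 · 3 · 17.
Since (Z/409Z)^× is cyclic of order 408, the number of elements of order d is φ(d) when d | 408 and 0 otherwise.
339 does not divide 408, so no element of (Z/409Z)^× has order 339.

0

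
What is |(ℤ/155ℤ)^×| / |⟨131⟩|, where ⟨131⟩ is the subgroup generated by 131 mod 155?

8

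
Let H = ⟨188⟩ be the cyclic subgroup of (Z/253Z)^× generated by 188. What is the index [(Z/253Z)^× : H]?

ord(188) | φ(253) = φ(11·23) = (11−1)·(23−1) = 10·22 = 220 = 2^2 · 5 · 11.
Divisors of 220: 1, 2, 4, 5, 10, 11, 20, 22, 44, 55, 110, 220.
Test each divisor d:
188^1 ≡ 188 (mod 253)
188^2 ≡ 177 (mod 253)
188^4 ≡ 210 (mod 253)
188^5 ≡ 12 (mod 253)
188^10 ≡ 144 (mod 253)
188^11 ≡ 1 (mod 253) ✓
So ord_253(188) = 11, hence |⟨188⟩| = 11.
Index = |(Z/253Z)^×| / |⟨188⟩| = 220 / 11 = 20.

20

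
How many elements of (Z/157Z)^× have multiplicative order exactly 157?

φ(157) = 157 − 1 = 156 = 2^2 · 3 · 13.
In a cyclic group of order 156, there are φ(d) elements of order d for each divisor d of 156, and zero for non-divisors.
157 does not divide 156, so no element of (Z/157Z)^× has order 157.

0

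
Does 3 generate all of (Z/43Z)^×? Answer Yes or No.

Yes

φ(43) = 43 − 1 = 42 = 2 · 3 · 7.
Test 3^(42/q) mod 43 for each prime factor q of 42:
3^21 ≡ 42 (mod 43)  [q = 2: ≢ 1 ✓]
3^14 ≡ 36 (mod 43)  [q = 3: ≢ 1 ✓]
3^6 ≡ 41 (mod 43)  [q = 7: ≢ 1 ✓]
All checks pass, so 3 has order 42 and is a primitive root modulo 43.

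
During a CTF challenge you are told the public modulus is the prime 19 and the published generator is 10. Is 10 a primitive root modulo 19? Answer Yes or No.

Yes

φ(19) = 19 − 1 = 18 = 2 · 3^2.
An element g generates (Z/19Z)^× iff g^(18/q) ≢ 1 (mod 19) for each prime q ∈ {2, 3}.
10^9 ≡ 18 (mod 19)  [q = 2: ≢ 1 ✓]
10^6 ≡ 11 (mod 19)  [q = 3: ≢ 1 ✓]
None equal 1, so ord_19(10) = 18: 10 is a primitive root.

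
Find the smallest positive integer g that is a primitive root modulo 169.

φ(169) = φ(13^2) = 13·(13−1) = 156 = 2^2 · 3 · 13.
g is a primitive root iff g^(156/q) ≢ 1 (mod 169) for each prime q ∈ {2, 3, 13}.
g = 2: 2^78 ≡ 168; 2^52 ≡ 146; 2^12 ≡ 40 — none is 1, so 2 is a primitive root.
The smallest primitive root modulo 169 is 2.

2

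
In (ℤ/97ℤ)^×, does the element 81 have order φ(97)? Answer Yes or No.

No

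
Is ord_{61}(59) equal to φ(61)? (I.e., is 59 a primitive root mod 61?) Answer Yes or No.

φ(61) = 61 − 1 = 60 = 2^2 · 3 · 5.
An element g generates (Z/61Z)^× iff g^(60/q) ≢ 1 (mod 61) for each prime q ∈ {2, 3, 5}.
59^30 ≡ 60 (mod 61)  [q = 2: ≢ 1 ✓]
59^20 ≡ 47 (mod 61)  [q = 3: ≢ 1 ✓]
59^12 ≡ 9 (mod 61)  [q = 5: ≢ 1 ✓]
Every test exponent gives a nontrivial residue, hence 59 generates the full group.

Yes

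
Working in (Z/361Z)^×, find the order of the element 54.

By Lagrange's theorem, ord_361(54) divides φ(361) = φ(19^2) = 19·(19−1) = 342 = 2 · 3^2 · 19.
Divisors of 342: 1, 2, 3, 6, 9, 18, 19, 38, 57, 114, 171, 342.
Evaluate successive powers at the divisors of 342:
54^1 ≡ 54 (mod 361)
54^2 ≡ 28 (mod 361)
54^3 ≡ 68 (mod 361)
54^6 ≡ 292 (mod 361)
54^9 ≡ 1 (mod 361) ✓
The smallest such exponent is 9, so the order of 54 is 9.

9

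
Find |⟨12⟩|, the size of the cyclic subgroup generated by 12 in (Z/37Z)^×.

The order of 12 must divide φ(37) = 37 − 1 = 36 = 2^2 · 3^2.
Divisors of 36: 1, 2, 3, 4, 6, 9, 12, 18, 36.
Test each divisor d:
12^1 ≡ 12 (mod 37)
12^2 ≡ 33 (mod 37)
12^3 ≡ 26 (mod 37)
12^4 ≡ 16 (mod 37)
12^6 ≡ 10 (mod 37)
12^9 ≡ 1 (mod 37) ✓
The smallest such exponent is 9, so the order of 12 is 9.

9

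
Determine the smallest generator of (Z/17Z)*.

φ(17) = 17 − 1 = 16 = 2^4.
Test candidates g = 2, 3, … against the prime factors q ∈ {2} of φ(17): g is a generator iff g^(16/q) ≢ 1 for every such q.
g = 2: 2^8 ≡ 1 — hits 1, so not a primitive root.
g = 3: 3^8 ≡ 16 — none is 1, so 3 is a primitive root.
So 3 is the smallest generator of (Z/17Z)^×.

3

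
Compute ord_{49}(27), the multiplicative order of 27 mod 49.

14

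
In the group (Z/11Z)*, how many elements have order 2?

φ(11) = 11 − 1 = 10 = 2 · 5.
Since (Z/11Z)^× is cyclic of order 10, the number of elements of order d is φ(d) when d | 10 and 0 otherwise.
2 | 10, and φ(2) = 2 − 1 = 1.

1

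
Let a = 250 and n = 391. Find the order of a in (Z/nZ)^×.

176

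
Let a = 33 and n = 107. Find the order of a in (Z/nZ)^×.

ord(33) | φ(107) = 107 − 1 = 106 = 2 · 53.
Divisors of 106: 1, 2, 53, 106.
Evaluate successive powers at the divisors of 106:
33^1 ≡ 33 (mod 107)
33^2 ≡ 19 (mod 107)
33^53 ≡ 1 (mod 107) ✓
Therefore the multiplicative order of 33 modulo 107 is 53.

53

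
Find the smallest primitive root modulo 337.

10

φ(337) = 337 − 1 = 336 = 2^4 · 3 · 7.
g is a primitive root iff g^(336/q) ≢ 1 (mod 337) for each prime q ∈ {2, 3, 7}.
g = 2: 2^168 ≡ 1 — hits 1, so not a primitive root.
g = 3: 3^168 ≡ 1 — hits 1, so not a primitive root.
g = 4: 4^168 ≡ 1 — hits 1, so not a primitive root.
g = 5: 5^168 ≡ 336; 5^112 ≡ 1 — hits 1, so not a primitive root.
g = 6: 6^168 ≡ 1 — hits 1, so not a primitive root.
g = 7: 7^168 ≡ 1 — hits 1, so not a primitive root.
g = 8: 8^168 ≡ 1 — hits 1, so not a primitive root.
g = 9: 9^168 ≡ 1 — hits 1, so not a primitive root.
g = 10: 10^168 ≡ 336; 10^112 ≡ 128; 10^48 ≡ 175 — none is 1, so 10 is a primitive root.
So 10 is the smallest generator of (Z/337Z)^×.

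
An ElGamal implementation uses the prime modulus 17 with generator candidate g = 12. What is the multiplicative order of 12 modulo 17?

The order of 12 must divide φ(17) = 17 − 1 = 16 = 2^4.
Divisors of 16: 1, 2, 4, 8, 16.
Compute 12^d (mod 17) for the divisors d until we hit 1:
12^1 ≡ 12 (mod 17)
12^2 ≡ 8 (mod 17)
12^4 ≡ 13 (mod 17)
12^8 ≡ 16 (mod 17)
12^16 ≡ 1 (mod 17) ✓
Therefore the multiplicative order of 12 modulo 17 is 16.

16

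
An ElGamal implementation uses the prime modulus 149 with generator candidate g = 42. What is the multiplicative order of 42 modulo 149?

74

By Lagrange's theorem, ord_149(42) divides φ(149) = 149 − 1 = 148 = 2^2 · 37.
Divisors of 148: 1, 2, 4, 37, 74, 148.
Evaluate successive powers at the divisors of 148:
42^1 ≡ 42 (mod 149)
42^2 ≡ 125 (mod 149)
42^4 ≡ 129 (mod 149)
42^37 ≡ 148 (mod 149)
42^74 ≡ 1 (mod 149) ✓
The smallest such exponent is 74, so the order of 42 is 74.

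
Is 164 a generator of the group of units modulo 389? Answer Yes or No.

φ(389) = 389 − 1 = 388 = 2^2 · 97.
164 is a primitive root mod 389 iff 164^(φ(389)/q) ≢ 1 for every prime q | φ(389), i.e. q ∈ {2, 97}.
164^194 ≡ 1 (mod 389)  [q = 2: ≡ 1 ✗]
164^4 ≡ 302 (mod 389)  [q = 97: ≢ 1 ✓]
The check at q = 2 fails, so 164 generates a proper subgroup.

No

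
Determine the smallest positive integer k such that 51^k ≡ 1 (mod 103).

ord(51) | φ(103) = 103 − 1 = 102 = 2 · 3 · 17.
Divisors of 102: 1, 2, 3, 6, 17, 34, 51, 102.
Check 51^d mod 103 for each divisor in increasing order:
51^1 ≡ 51
51^2 ≡ 26
51^3 ≡ 90
51^6 ≡ 66
51^17 ≡ 57
51^34 ≡ 56
51^51 ≡ 102
51^102 ≡ 1
Hence ord(51) = 102.

102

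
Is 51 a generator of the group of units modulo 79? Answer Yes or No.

No

φ(79) = 79 − 1 = 78 = 2 · 3 · 13.
An element g generates (Z/79Z)^× iff g^(78/q) ≢ 1 (mod 79) for each prime q ∈ {2, 3, 13}.
51^39 ≡ 1 (mod 79)  [q = 2: ≡ 1 ✗]
51^26 ≡ 23 (mod 79)  [q = 3: ≢ 1 ✓]
51^6 ≡ 21 (mod 79)  [q = 13: ≢ 1 ✓]
51^39 ≡ 1 shows ord(51) | 39, strictly less than φ(79); not a primitive root.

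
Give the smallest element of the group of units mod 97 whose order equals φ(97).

5

φ(97) = 97 − 1 = 96 = 2^5 · 3.
Test candidates g = 2, 3, … against the prime factors q ∈ {2, 3} of φ(97): g is a generator iff g^(96/q) ≢ 1 for every such q.
g = 2: 2^48 ≡ 1 — hits 1, so not a primitive root.
g = 3: 3^48 ≡ 1 — hits 1, so not a primitive root.
g = 4: 4^48 ≡ 1 — hits 1, so not a primitive root.
g = 5: 5^48 ≡ 96; 5^32 ≡ 35 — none is 1, so 5 is a primitive root.
So 5 is the smallest generator of (Z/97Z)^×.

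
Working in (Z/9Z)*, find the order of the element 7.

3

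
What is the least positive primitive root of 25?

2

φ(25) = φ(5^2) = 5·(5−1) = 20 = 2^2 · 5.
g is a primitive root iff g^(20/q) ≢ 1 (mod 25) for each prime q ∈ {2, 5}.
g = 2: 2^10 ≡ 24; 2^4 ≡ 16 — none is 1, so 2 is a primitive root.
Hence the least primitive root of 25 is 2.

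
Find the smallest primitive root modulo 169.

2

φ(169) = φ(13^2) = 13·(13−1) = 156 = 2^2 · 3 · 13.
g is a primitive root iff g^(156/q) ≢ 1 (mod 169) for each prime q ∈ {2, 3, 13}.
g = 2: 2^78 ≡ 168; 2^52 ≡ 146; 2^12 ≡ 40 — none is 1, so 2 is a primitive root.
The smallest primitive root modulo 169 is 2.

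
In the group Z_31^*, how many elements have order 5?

4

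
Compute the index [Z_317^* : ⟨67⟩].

4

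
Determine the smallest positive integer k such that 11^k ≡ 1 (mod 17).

16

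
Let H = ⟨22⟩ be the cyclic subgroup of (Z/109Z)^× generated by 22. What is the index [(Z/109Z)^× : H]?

The order of 22 must divide φ(109) = 109 − 1 = 108 = 2^2 · 3^3.
Divisors of 108: 1, 2, 3, 4, 6, 9, 12, 18, 27, 36, 54, 108.
Test each divisor d:
22^1 ≡ 22 (mod 109)
22^2 ≡ 48 (mod 109)
22^3 ≡ 75 (mod 109)
22^4 ≡ 15 (mod 109)
22^6 ≡ 66 (mod 109)
22^9 ≡ 45 (mod 109)
22^12 ≡ 105 (mod 109)
22^18 ≡ 63 (mod 109)
22^27 ≡ 1 (mod 109) ✓
So ord_109(22) = 27, hence |⟨22⟩| = 27.
The index is φ(109) / ord(22) = 108 / 27 = 4.

4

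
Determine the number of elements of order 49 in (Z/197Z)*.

φ(197) = 197 − 1 = 196 = 2^2 · 7^2.
In a cyclic group of order 196, there are φ(d) elements of order d for each divisor d of 196, and zero for non-divisors.
49 = 7^2 divides 196, and φ(49) = 42.

42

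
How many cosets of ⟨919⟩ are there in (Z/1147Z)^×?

18

The order of 919 must divide φ(1147) = φ(31·37) = (31−1)·(37−1) = 30·36 = 1080 = 2^3 · 3^3 · 5.
Divisors of 1080: 1, 2, 3, 4, 5, 6, 8, 9, 10, 12, 15, 18, 20, 24, 27, 30, 36, 40, 45, 54, 60, 72, 90, 108, 120, 135, 180, 216, 270, 360, 540, 1080.
Check 919^d mod 1147 for each divisor in increasing order:
919^1 ≡ 919
919^2 ≡ 369
919^3 ≡ 746
919^4 ≡ 815
919^5 ≡ 1141
919^6 ≡ 221
919^8 ≡ 112
919^9 ≡ 845
919^10 ≡ 36
919^12 ≡ 667
919^15 ≡ 931
919^18 ≡ 591
919^20 ≡ 149
919^24 ≡ 1000
919^27 ≡ 450
919^30 ≡ 776
919^36 ≡ 593
919^40 ≡ 408
919^45 ≡ 993
919^54 ≡ 628
919^60 ≡ 1
The order of 919 is 60, so the subgroup it generates has 60 elements.
The index is φ(1147) / ord(919) = 1080 / 60 = 18.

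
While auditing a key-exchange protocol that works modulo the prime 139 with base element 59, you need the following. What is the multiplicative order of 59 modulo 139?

46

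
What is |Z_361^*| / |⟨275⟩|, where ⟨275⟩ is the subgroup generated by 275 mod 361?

2

By Lagrange's theorem, ord_361(275) divides φ(361) = φ(19^2) = 19·(19−1) = 342 = 2 · 3^2 · 19.
Divisors of 342: 1, 2, 3, 6, 9, 18, 19, 38, 57, 114, 171, 342.
Evaluate successive powers at the divisors of 342:
275^1 ≡ 275 (mod 361)
275^2 ≡ 176 (mod 361)
275^3 ≡ 26 (mod 361)
275^6 ≡ 315 (mod 361)
275^9 ≡ 248 (mod 361)
275^18 ≡ 134 (mod 361)
275^19 ≡ 28 (mod 361)
275^38 ≡ 62 (mod 361)
275^57 ≡ 292 (mod 361)
275^114 ≡ 68 (mod 361)
275^171 ≡ 1 (mod 361) ✓
Thus |⟨275⟩| = ord(275) = 171.
The index is φ(361) / ord(275) = 342 / 171 = 2.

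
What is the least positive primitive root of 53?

2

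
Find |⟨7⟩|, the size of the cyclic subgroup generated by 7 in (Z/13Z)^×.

12

Since 7 ∈ (Z/13Z)^×, its order divides φ(13) = 13 − 1 = 12 = 2^2 · 3.
Divisors of 12: 1, 2, 3, 4, 6, 12.
Check 7^d mod 13 for each divisor in increasing order:
7^1 ≡ 7
7^2 ≡ 10
7^3 ≡ 5
7^4 ≡ 9
7^6 ≡ 12
7^12 ≡ 1
Therefore the multiplicative order of 7 modulo 13 is 12.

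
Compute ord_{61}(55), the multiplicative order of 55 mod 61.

By Lagrange's theorem, ord_61(55) divides φ(61) = 61 − 1 = 60 = 2^2 · 3 · 5.
Divisors of 60: 1, 2, 3, 4, 5, 6, 10, 12, 15, 20, 30, 60.
Check 55^d mod 61 for each divisor in increasing order:
55^1 ≡ 55 (mod 61)
55^2 ≡ 36 (mod 61)
55^3 ≡ 28 (mod 61)
55^4 ≡ 15 (mod 61)
55^5 ≡ 32 (mod 61)
55^6 ≡ 52 (mod 61)
55^10 ≡ 48 (mod 61)
55^12 ≡ 20 (mod 61)
55^15 ≡ 11 (mod 61)
55^20 ≡ 47 (mod 61)
55^30 ≡ 60 (mod 61)
55^60 ≡ 1 (mod 61) ✓
The smallest such exponent is 60, so the order of 55 is 60.

60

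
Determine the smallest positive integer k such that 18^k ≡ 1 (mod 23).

11

The order of 18 must divide φ(23) = 23 − 1 = 22 = 2 · 11.
Divisors of 22: 1, 2, 11, 22.
Compute 18^d (mod 23) for the divisors d until we hit 1:
18^1 ≡ 18 (mod 23)
18^2 ≡ 2 (mod 23)
18^11 ≡ 1 (mod 23) ✓
The smallest such exponent is 11, so the order of 18 is 11.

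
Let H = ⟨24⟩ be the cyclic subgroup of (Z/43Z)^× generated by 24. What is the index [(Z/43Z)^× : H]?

The order of 24 must divide φ(43) = 43 − 1 = 42 = 2 · 3 · 7.
Divisors of 42: 1, 2, 3, 6, 7, 14, 21, 42.
Compute 24^d (mod 43) for the divisors d until we hit 1:
24^1 ≡ 24 (mod 43)
24^2 ≡ 17 (mod 43)
24^3 ≡ 21 (mod 43)
24^6 ≡ 11 (mod 43)
24^7 ≡ 6 (mod 43)
24^14 ≡ 36 (mod 43)
24^21 ≡ 1 (mod 43) ✓
So ord_43(24) = 21, hence |⟨24⟩| = 21.
[(Z/43Z)^× : ⟨24⟩] = 42/21 = 2.

2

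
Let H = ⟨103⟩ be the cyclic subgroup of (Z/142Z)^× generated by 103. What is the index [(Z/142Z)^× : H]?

By Lagrange's theorem, ord_142(103) divides φ(142) = φ(2)·φ(71) = 1·70 = 70 = 2 · 5 · 7.
Divisors of 70: 1, 2, 5, 7, 10, 14, 35, 70.
Test each divisor d:
103^1 ≡ 103 (mod 142)
103^2 ≡ 101 (mod 142)
103^5 ≡ 45 (mod 142)
103^7 ≡ 1 (mod 142) ✓
Thus |⟨103⟩| = ord(103) = 7.
The index is φ(142) / ord(103) = 70 / 7 = 10.

10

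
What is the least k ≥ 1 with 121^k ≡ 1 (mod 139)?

The order of 121 must divide φ(139) = 139 − 1 = 138 = 2 · 3 · 23.
Divisors of 138: 1, 2, 3, 6, 23, 46, 69, 138.
Check 121^d mod 139 for each divisor in increasing order:
121^1 ≡ 121 (mod 139)
121^2 ≡ 46 (mod 139)
121^3 ≡ 6 (mod 139)
121^6 ≡ 36 (mod 139)
121^23 ≡ 96 (mod 139)
121^46 ≡ 42 (mod 139)
121^69 ≡ 1 (mod 139) ✓
Hence ord(121) = 69.

69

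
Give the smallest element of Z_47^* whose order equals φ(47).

φ(47) = 47 − 1 = 46 = 2 · 23.
g is a primitive root iff g^(46/q) ≢ 1 (mod 47) for each prime q ∈ {2, 23}.
g = 2: 2^23 ≡ 1 — hits 1, so not a primitive root.
g = 3: 3^23 ≡ 1 — hits 1, so not a primitive root.
g = 4: 4^23 ≡ 1 — hits 1, so not a primitive root.
g = 5: 5^23 ≡ 46; 5^2 ≡ 25 — none is 1, so 5 is a primitive root.
The smallest primitive root modulo 47 is 5.

5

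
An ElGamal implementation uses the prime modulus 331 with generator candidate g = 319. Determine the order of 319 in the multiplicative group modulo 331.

The order of 319 must divide φ(331) = 331 − 1 = 330 = 2 · 3 · 5 · 11.
Divisors of 330: 1, 2, 3, 5, 6, 10, 11, 15, 22, 30, 33, 55, 66, 110, 165, 330.
Evaluate successive powers at the divisors of 330:
319^1 ≡ 319 (mod 331)
319^2 ≡ 144 (mod 331)
319^3 ≡ 258 (mod 331)
319^5 ≡ 80 (mod 331)
319^6 ≡ 33 (mod 331)
319^10 ≡ 111 (mod 331)
319^11 ≡ 323 (mod 331)
319^15 ≡ 274 (mod 331)
319^22 ≡ 64 (mod 331)
319^30 ≡ 270 (mod 331)
319^33 ≡ 150 (mod 331)
319^55 ≡ 1 (mod 331) ✓
Therefore the multiplicative order of 319 modulo 331 is 55.

55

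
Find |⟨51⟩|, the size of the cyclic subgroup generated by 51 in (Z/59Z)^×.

29

The order of 51 must divide φ(59) = 59 − 1 = 58 = 2 · 29.
Divisors of 58: 1, 2, 29, 58.
Compute 51^d (mod 59) for the divisors d until we hit 1:
51^1 ≡ 51 (mod 59)
51^2 ≡ 5 (mod 59)
51^29 ≡ 1 (mod 59) ✓
Hence ord(51) = 29.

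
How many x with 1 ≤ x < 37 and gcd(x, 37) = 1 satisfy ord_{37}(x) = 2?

φ(37) = 37 − 1 = 36 = 2^2 · 3^2.
Since (Z/37Z)^× is cyclic of order 36, the number of elements of order d is φ(d) when d | 36 and 0 otherwise.
2 | 36, and φ(2) = 2 − 1 = 1.

1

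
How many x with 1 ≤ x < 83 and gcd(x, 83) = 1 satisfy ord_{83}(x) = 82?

40

φ(83) = 83 − 1 = 82 = 2 · 41.
(Z/83Z)^× is cyclic (|G| = 82); a cyclic group of order m has exactly φ(d) elements of each order d | m, and none otherwise.
82 = 2 · 41 divides 82, and φ(82) = 40.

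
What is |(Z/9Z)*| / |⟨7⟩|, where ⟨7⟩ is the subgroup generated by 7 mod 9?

2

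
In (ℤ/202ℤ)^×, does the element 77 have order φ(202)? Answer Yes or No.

φ(202) = φ(2)·φ(101) = 1·100 = 100 = 2^2 · 5^2.
It suffices to check that the order of 77 is not a proper divisor of 100: compute 77^(100/q) for q ∈ {2, 5}.
77^50 ≡ 1 (mod 202)  [q = 2: ≡ 1 ✗]
77^20 ≡ 137 (mod 202)  [q = 5: ≢ 1 ✓]
The check at q = 2 fails, so 77 generates a proper subgroup.

No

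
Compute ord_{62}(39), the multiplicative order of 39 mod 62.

ord(39) | φ(62) = φ(2)·φ(31) = 1·30 = 30 = 2 · 3 · 5.
Divisors of 30: 1, 2, 3, 5, 6, 10, 15, 30.
Check 39^d mod 62 for each divisor in increasing order:
39^1 ≡ 39 (mod 62)
39^2 ≡ 33 (mod 62)
39^3 ≡ 47 (mod 62)
39^5 ≡ 1 (mod 62) ✓
Therefore the multiplicative order of 39 modulo 62 is 5.

5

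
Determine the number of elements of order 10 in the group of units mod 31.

4

φ(31) = 31 − 1 = 30 = 2 · 3 · 5.
(Z/31Z)^× is cyclic (|G| = 30); a cyclic group of order m has exactly φ(d) elements of each order d | m, and none otherwise.
10 = 2 · 5 divides 30, and φ(10) = 4.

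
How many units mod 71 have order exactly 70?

24

φ(71) = 71 − 1 = 70 = 2 · 5 · 7.
Since (Z/71Z)^× is cyclic of order 70, the number of elements of order d is φ(d) when d | 70 and 0 otherwise.
70 = 2 · 5 · 7 divides 70, and φ(70) = 24.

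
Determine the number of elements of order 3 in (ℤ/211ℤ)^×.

2

φ(211) = 211 − 1 = 210 = 2 · 3 · 5 · 7.
(Z/211Z)^× is cyclic (|G| = 210); a cyclic group of order m has exactly φ(d) elements of each order d | m, and none otherwise.
3 | 210, and φ(3) = 3 − 1 = 2.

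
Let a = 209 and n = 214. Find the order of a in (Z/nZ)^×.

53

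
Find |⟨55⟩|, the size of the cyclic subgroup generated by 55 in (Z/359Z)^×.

179

The order of 55 must divide φ(359) = 359 − 1 = 358 = 2 · 179.
Divisors of 358: 1, 2, 179, 358.
Evaluate successive powers at the divisors of 358:
55^1 ≡ 55
55^2 ≡ 153
55^179 ≡ 1
The smallest such exponent is 179, so the order of 55 is 179.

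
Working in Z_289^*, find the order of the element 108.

272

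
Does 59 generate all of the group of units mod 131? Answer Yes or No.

No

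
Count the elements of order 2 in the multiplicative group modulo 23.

φ(23) = 23 − 1 = 22 = 2 · 11.
In a cyclic group of order 22, there are φ(d) elements of order d for each divisor d of 22, and zero for non-divisors.
2 | 22, and φ(2) = 2 − 1 = 1.

1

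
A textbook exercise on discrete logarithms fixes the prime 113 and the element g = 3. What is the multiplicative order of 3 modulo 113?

112

By Lagrange's theorem, ord_113(3) divides φ(113) = 113 − 1 = 112 = 2^4 · 7.
Divisors of 112: 1, 2, 4, 7, 8, 14, 16, 28, 56, 112.
Check 3^d mod 113 for each divisor in increasing order:
3^1 ≡ 3 (mod 113)
3^2 ≡ 9 (mod 113)
3^4 ≡ 81 (mod 113)
3^7 ≡ 40 (mod 113)
3^8 ≡ 7 (mod 113)
3^14 ≡ 18 (mod 113)
3^16 ≡ 49 (mod 113)
3^28 ≡ 98 (mod 113)
3^56 ≡ 112 (mod 113)
3^112 ≡ 1 (mod 113) ✓
So ord_113(3) = 112.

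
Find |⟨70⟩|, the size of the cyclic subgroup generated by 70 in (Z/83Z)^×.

The order of 70 must divide φ(83) = 83 − 1 = 82 = 2 · 41.
Divisors of 82: 1, 2, 41, 82.
Test each divisor d:
70^1 ≡ 70
70^2 ≡ 3
70^41 ≡ 1
Therefore the multiplicative order of 70 modulo 83 is 41.

41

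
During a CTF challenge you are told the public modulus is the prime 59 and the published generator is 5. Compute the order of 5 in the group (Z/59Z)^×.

29

ord(5) | φ(59) = 59 − 1 = 58 = 2 · 29.
Divisors of 58: 1, 2, 29, 58.
Check 5^d mod 59 for each divisor in increasing order:
5^1 ≡ 5 (mod 59)
5^2 ≡ 25 (mod 59)
5^29 ≡ 1 (mod 59) ✓
Hence ord(5) = 29.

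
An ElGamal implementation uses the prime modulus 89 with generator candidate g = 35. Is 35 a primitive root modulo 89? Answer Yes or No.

Yes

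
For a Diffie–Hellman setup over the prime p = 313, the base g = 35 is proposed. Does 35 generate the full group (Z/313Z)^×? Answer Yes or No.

No

φ(313) = 313 − 1 = 312 = 2^3 · 3 · 13.
It suffices to check that the order of 35 is not a proper divisor of 312: compute 35^(312/q) for q ∈ {2, 3, 13}.
35^156 ≡ 1 (mod 313)  [q = 2: ≡ 1 ✗]
35^104 ≡ 1 (mod 313)  [q = 3: ≡ 1 ✗]
35^24 ≡ 58 (mod 313)  [q = 13: ≢ 1 ✓]
Since 35^156 ≡ 1, the order of 35 divides 156 < 312, so 35 is not a primitive root.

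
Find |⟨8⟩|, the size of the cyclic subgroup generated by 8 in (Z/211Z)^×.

70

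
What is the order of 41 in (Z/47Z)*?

Since 41 ∈ (Z/47Z)^×, its order divides φ(47) = 47 − 1 = 46 = 2 · 23.
Divisors of 46: 1, 2, 23, 46.
Evaluate successive powers at the divisors of 46:
41^1 ≡ 41
41^2 ≡ 36
41^23 ≡ 46
41^46 ≡ 1
Therefore the multiplicative order of 41 modulo 47 is 46.

46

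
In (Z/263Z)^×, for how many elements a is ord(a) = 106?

0

φ(263) = 263 − 1 = 262 = 2 · 131.
(Z/263Z)^× is cyclic (|G| = 262); a cyclic group of order m has exactly φ(d) elements of each order d | m, and none otherwise.
Here 262 is not a multiple of 106, so there are no elements of order 106.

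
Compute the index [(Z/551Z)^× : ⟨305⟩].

By Lagrange's theorem, ord_551(305) divides φ(551) = φ(19·29) = (19−1)·(29−1) = 18·28 = 504 = 2^3 · 3^2 · 7.
Divisors of 504: 1, 2, 3, 4, 6, 7, 8, 9, 12, 14, 18, 21, 24, 28, 36, 42, 56, 63, 72, 84, 126, 168, 252, 504.
Test each divisor d:
305^1 ≡ 305 (mod 551)
305^2 ≡ 457 (mod 551)
305^3 ≡ 533 (mod 551)
305^4 ≡ 20 (mod 551)
305^6 ≡ 324 (mod 551)
305^7 ≡ 191 (mod 551)
305^8 ≡ 400 (mod 551)
305^9 ≡ 229 (mod 551)
305^12 ≡ 286 (mod 551)
305^14 ≡ 115 (mod 551)
305^18 ≡ 96 (mod 551)
305^21 ≡ 476 (mod 551)
305^24 ≡ 248 (mod 551)
305^28 ≡ 1 (mod 551) ✓
Thus |⟨305⟩| = ord(305) = 28.
Index = |(Z/551Z)^×| / |⟨305⟩| = 504 / 28 = 18.

18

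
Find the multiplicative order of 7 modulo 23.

22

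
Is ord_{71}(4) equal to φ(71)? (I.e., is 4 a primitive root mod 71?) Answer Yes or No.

No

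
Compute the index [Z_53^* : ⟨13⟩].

The order of 13 must divide φ(53) = 53 − 1 = 52 = 2^2 · 13.
Divisors of 52: 1, 2, 4, 13, 26, 52.
Evaluate successive powers at the divisors of 52:
13^1 ≡ 13 (mod 53)
13^2 ≡ 10 (mod 53)
13^4 ≡ 47 (mod 53)
13^13 ≡ 1 (mod 53) ✓
Thus |⟨13⟩| = ord(13) = 13.
The index is φ(53) / ord(13) = 52 / 13 = 4.

4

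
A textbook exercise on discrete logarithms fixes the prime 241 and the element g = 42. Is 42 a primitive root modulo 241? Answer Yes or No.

Yes

φ(241) = 241 − 1 = 240 = 2^4 · 3 · 5.
It suffices to check that the order of 42 is not a proper divisor of 240: compute 42^(240/q) for q ∈ {2, 3, 5}.
42^120 ≡ 240 (mod 241)  [q = 2: ≢ 1 ✓]
42^80 ≡ 15 (mod 241)  [q = 3: ≢ 1 ✓]
42^48 ≡ 205 (mod 241)  [q = 5: ≢ 1 ✓]
All checks pass, so 42 has order 240 and is a primitive root modulo 241.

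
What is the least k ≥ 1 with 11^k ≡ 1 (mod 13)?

12

By Lagrange's theorem, ord_13(11) divides φ(13) = 13 − 1 = 12 = 2^2 · 3.
Divisors of 12: 1, 2, 3, 4, 6, 12.
Evaluate successive powers at the divisors of 12:
11^1 ≡ 11 (mod 13)
11^2 ≡ 4 (mod 13)
11^3 ≡ 5 (mod 13)
11^4 ≡ 3 (mod 13)
11^6 ≡ 12 (mod 13)
11^12 ≡ 1 (mod 13) ✓
Therefore the multiplicative order of 11 modulo 13 is 12.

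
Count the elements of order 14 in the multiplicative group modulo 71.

6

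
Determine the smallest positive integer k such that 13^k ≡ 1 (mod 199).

99

ord(13) | φ(199) = 199 − 1 = 198 = 2 · 3^2 · 11.
Divisors of 198: 1, 2, 3, 6, 9, 11, 18, 22, 33, 66, 99, 198.
Compute 13^d (mod 199) for the divisors d until we hit 1:
13^1 ≡ 13 (mod 199)
13^2 ≡ 169 (mod 199)
13^3 ≡ 8 (mod 199)
13^6 ≡ 64 (mod 199)
13^9 ≡ 114 (mod 199)
13^11 ≡ 162 (mod 199)
13^18 ≡ 61 (mod 199)
13^22 ≡ 175 (mod 199)
13^33 ≡ 92 (mod 199)
13^66 ≡ 106 (mod 199)
13^99 ≡ 1 (mod 199) ✓
So ord_199(13) = 99.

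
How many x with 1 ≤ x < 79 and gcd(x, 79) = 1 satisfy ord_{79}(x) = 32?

0

φ(79) = 79 − 1 = 78 = 2 · 3 · 13.
Since (Z/79Z)^× is cyclic of order 78, the number of elements of order d is φ(d) when d | 78 and 0 otherwise.
Here 78 is not a multiple of 32, so there are no elements of order 32.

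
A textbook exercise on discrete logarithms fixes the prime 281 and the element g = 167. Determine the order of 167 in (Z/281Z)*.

Since 167 ∈ (Z/281Z)^×, its order divides φ(281) = 281 − 1 = 280 = 2^3 · 5 · 7.
Divisors of 280: 1, 2, 4, 5, 7, 8, 10, 14, 20, 28, 35, 40, 56, 70, 140, 280.
Compute 167^d (mod 281) for the divisors d until we hit 1:
167^1 ≡ 167
167^2 ≡ 70
167^4 ≡ 123
167^5 ≡ 28
167^7 ≡ 274
167^8 ≡ 236
167^10 ≡ 222
167^14 ≡ 49
167^20 ≡ 109
167^28 ≡ 153
167^35 ≡ 53
167^40 ≡ 79
167^56 ≡ 86
167^70 ≡ 280
167^140 ≡ 1
So ord_281(167) = 140.

140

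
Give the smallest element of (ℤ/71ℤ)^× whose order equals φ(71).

7

φ(71) = 71 − 1 = 70 = 2 · 5 · 7.
Test candidates g = 2, 3, … against the prime factors q ∈ {2, 5, 7} of φ(71): g is a generator iff g^(70/q) ≢ 1 for every such q.
g = 2: 2^35 ≡ 1 — hits 1, so not a primitive root.
g = 3: 3^35 ≡ 1 — hits 1, so not a primitive root.
g = 4: 4^35 ≡ 1 — hits 1, so not a primitive root.
g = 5: 5^35 ≡ 1 — hits 1, so not a primitive root.
g = 6: 6^35 ≡ 1 — hits 1, so not a primitive root.
g = 7: 7^35 ≡ 70; 7^14 ≡ 54; 7^10 ≡ 45 — none is 1, so 7 is a primitive root.
The smallest primitive root modulo 71 is 7.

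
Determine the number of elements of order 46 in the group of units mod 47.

φ(47) = 47 − 1 = 46 = 2 · 23.
Since (Z/47Z)^× is cyclic of order 46, the number of elements of order d is φ(d) when d | 46 and 0 otherwise.
46 = 2 · 23 divides 46, and φ(46) = 22.

22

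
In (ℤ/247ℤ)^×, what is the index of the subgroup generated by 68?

72

By Lagrange's theorem, ord_247(68) divides φ(247) = φ(13·19) = (13−1)·(19−1) = 12·18 = 216 = 2^3 · 3^3.
Divisors of 216: 1, 2, 3, 4, 6, 8, 9, 12, 18, 24, 27, 36, 54, 72, 108, 216.
Check 68^d mod 247 for each divisor in increasing order:
68^1 ≡ 68 (mod 247)
68^2 ≡ 178 (mod 247)
68^3 ≡ 1 (mod 247) ✓
So ord_247(68) = 3, hence |⟨68⟩| = 3.
The index is φ(247) / ord(68) = 216 / 3 = 72.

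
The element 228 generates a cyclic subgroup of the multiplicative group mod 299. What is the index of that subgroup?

2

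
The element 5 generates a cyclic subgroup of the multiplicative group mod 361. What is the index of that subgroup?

2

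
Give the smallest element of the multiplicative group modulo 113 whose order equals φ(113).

3

φ(113) = 113 − 1 = 112 = 2^4 · 7.
g is a primitive root iff g^(112/q) ≢ 1 (mod 113) for each prime q ∈ {2, 7}.
g = 2: 2^56 ≡ 1 — hits 1, so not a primitive root.
g = 3: 3^56 ≡ 112; 3^16 ≡ 49 — none is 1, so 3 is a primitive root.
The smallest primitive root modulo 113 is 3.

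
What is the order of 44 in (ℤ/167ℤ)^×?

83

Since 44 ∈ (Z/167Z)^×, its order divides φ(167) = 167 − 1 = 166 = 2 · 83.
Divisors of 166: 1, 2, 83, 166.
Compute 44^d (mod 167) for the divisors d until we hit 1:
44^1 ≡ 44
44^2 ≡ 99
44^83 ≡ 1
So ord_167(44) = 83.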